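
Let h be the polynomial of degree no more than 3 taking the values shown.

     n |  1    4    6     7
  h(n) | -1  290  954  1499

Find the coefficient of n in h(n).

Write h(n) = an^3 + bn^2 + cn + d. Substituting each data point gives a linear system:
  a + b + c + d = -1
  64a + 16b + 4c + d = 290
  216a + 36b + 6c + d = 954
  343a + 49b + 7c + d = 1499
Solving the system yields a = 4, b = 3, c = -2, d = -6.
So h(n) = 4n^3 + 3n^2 - 2n - 6.
The coefficient of n is -2.

-2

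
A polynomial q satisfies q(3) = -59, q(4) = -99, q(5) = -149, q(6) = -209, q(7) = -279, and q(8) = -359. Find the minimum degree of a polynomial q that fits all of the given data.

Forward differences of the values at n = 3, 4, 5, 6, 7, 8:
  q  : -59  -99  -149  -209  -279  -359
  Δ  : -40  -50  -60  -70  -80
  Δ^2: -10  -10  -10  -10
  Δ^3: 0  0  0
  Δ^4: 0  0
  Δ^5: 0
The second differences are constant (-10) and nonzero, while all higher differences vanish, so the minimal degree is 2.

2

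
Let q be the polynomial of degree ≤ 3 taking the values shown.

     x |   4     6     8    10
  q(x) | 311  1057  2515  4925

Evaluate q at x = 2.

Using the Lagrange interpolation formula with nodes 4, 6, 8, 10:
  L_0(x) = (x - 6)(x - 8)(x - 10) / -48
  L_1(x) = (x - 4)(x - 8)(x - 10) / 16
  L_2(x) = (x - 4)(x - 6)(x - 10) / -16
  L_3(x) = (x - 4)(x - 6)(x - 8) / 48
Then q(x) = 311·L_0(x) + 1057·L_1(x) + 2515·L_2(x) + 4925·L_3(x).
Expanding and collecting terms gives q(x) = 5x^3 - x^2 + 3x - 5.
Evaluating at x = 2: q(2) = 37.

37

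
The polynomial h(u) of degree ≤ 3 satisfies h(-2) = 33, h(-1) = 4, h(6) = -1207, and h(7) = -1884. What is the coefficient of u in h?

Write h(u) = au^3 + bu^2 + cu + d. Substituting each data point gives a linear system:
  -8a + 4b - 2c + d = 33
  -a + b - c + d = 4
  216a + 36b + 6c + d = -1207
  343a + 49b + 7c + d = -1884
Solving the system yields a = -5, b = -3, c = -3, d = -1.
So h(u) = -5u^3 - 3u^2 - 3u - 1.
The coefficient of u is -3.

-3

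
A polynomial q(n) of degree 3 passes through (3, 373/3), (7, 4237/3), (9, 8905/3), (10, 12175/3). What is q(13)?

26593/3

Write q(n) = an^3 + bn^2 + cn + d. Substituting each data point gives a linear system:
  27a + 9b + 3c + d = 373/3
  343a + 49b + 7c + d = 4237/3
  729a + 81b + 9c + d = 8905/3
  1000a + 100b + 10c + d = 12175/3
Solving the system yields a = 4, b = 0, c = 6, d = -5/3.
So q(n) = 4n^3 + 6n - 5/3.
Then q(13) = 26593/3.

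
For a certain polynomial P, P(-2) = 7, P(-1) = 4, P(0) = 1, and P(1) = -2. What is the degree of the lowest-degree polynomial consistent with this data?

1

Forward differences of the values at u = -2, -1, 0, 1:
  P  : 7  4  1  -2
  Δ  : -3  -3  -3
  Δ^2: 0  0
  Δ^3: 0
The first differences are constant (-3) and nonzero, while all higher differences vanish, so the minimal degree is 1.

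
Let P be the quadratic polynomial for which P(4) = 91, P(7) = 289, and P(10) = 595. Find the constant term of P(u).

Write P(u) = au^2 + bu + c. Substituting each data point gives a linear system:
  16a + 4b + c = 91
  49a + 7b + c = 289
  100a + 10b + c = 595
Solving the system yields a = 6, b = 0, c = -5.
So P(u) = 6u² - 5.
The constant term is -5.

-5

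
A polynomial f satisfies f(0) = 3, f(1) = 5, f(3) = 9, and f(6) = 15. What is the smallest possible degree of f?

1

Divided differences on the nodes 0, 1, 3, 6:
  order 0: 3  5  9  15
  order 1: 2  2  2
  order 2: 0  0
  order 3: 0
The order-1 divided differences are all 2 (nonzero) and every higher order vanishes, so the data lies on a polynomial of degree exactly 1.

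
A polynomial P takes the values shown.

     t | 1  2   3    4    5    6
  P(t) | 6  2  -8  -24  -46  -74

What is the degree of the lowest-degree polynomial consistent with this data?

Forward differences of the values at t = 1, 2, 3, 4, 5, 6:
  P  : 6  2  -8  -24  -46  -74
  Δ  : -4  -10  -16  -22  -28
  Δ^2: -6  -6  -6  -6
  Δ^3: 0  0  0
  Δ^4: 0  0
  Δ^5: 0
The second differences are constant (-6) and nonzero, while all higher differences vanish, so the minimal degree is 2.

2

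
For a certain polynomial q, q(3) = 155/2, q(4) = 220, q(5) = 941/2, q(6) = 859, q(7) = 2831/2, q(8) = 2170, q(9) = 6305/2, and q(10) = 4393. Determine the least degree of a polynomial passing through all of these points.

3

Forward differences of the values at u = 3, 4, 5, 6, 7, 8, 9, 10:
  q  : 155/2  220  941/2  859  2831/2  2170  6305/2  4393
  Δ  : 285/2  501/2  777/2  1113/2  1509/2  1965/2  2481/2
  Δ^2: 108  138  168  198  228  258
  Δ^3: 30  30  30  30  30
  Δ^4: 0  0  0  0
  Δ^5: 0  0  0
  Δ^6: 0  0
  Δ^7: 0
The third differences are constant (30) and nonzero, while all higher differences vanish, so the minimal degree is 3.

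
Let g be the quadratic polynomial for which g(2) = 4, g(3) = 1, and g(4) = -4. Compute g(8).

-44

Forward differences of the values at u = 2, 3, 4:
  g  : 4  1  -4
  Δ  : -3  -5
  Δ^2: -2
The second differences are constant, confirming degree 2.
Interpolating (Newton forward form) and evaluating at u = 8 gives g(8) = -44.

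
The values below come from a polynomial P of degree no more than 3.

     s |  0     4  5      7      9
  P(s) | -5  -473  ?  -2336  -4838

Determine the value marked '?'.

-890

The 4 known points determine the degree-3 polynomial uniquely.
Write P(s) = as^3 + bs^2 + cs + d. Substituting each data point gives a linear system:
  d = -5
  64a + 16b + 4c + d = -473
  343a + 49b + 7c + d = -2336
  729a + 81b + 9c + d = -4838
Solving the system yields a = -6, b = -6, c = 3, d = -5.
So P(s) = -6s^3 - 6s^2 + 3s - 5.
Then P(5) = -890.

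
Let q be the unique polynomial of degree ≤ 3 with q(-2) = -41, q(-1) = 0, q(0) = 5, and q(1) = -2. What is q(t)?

Write q(t) = at^3 + bt^2 + ct + d. Substituting each data point gives a linear system:
  -8a + 4b - 2c + d = -41
  -a + b - c + d = 0
  d = 5
  a + b + c + d = -2
Solving the system yields a = 4, b = -6, c = -5, d = 5.
So q(t) = 4t³ - 6t² - 5t + 5.
Check: q(-2) = -41. ✓

q(t) = 4t^3 - 6t^2 - 5t + 5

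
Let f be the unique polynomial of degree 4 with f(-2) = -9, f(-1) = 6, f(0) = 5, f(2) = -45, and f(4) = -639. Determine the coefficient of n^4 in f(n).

Write f(n) = an^4 + bn^3 + cn^2 + dn + e. Substituting each data point gives a linear system:
  16a - 8b + 4c - 2d + e = -9
  a - b + c - d + e = 6
  e = 5
  16a + 8b + 4c + 2d + e = -45
  256a + 64b + 16c + 4d + e = -639
Solving the system yields a = -2, b = -2, c = 0, d = -1, e = 5.
So f(n) = -2n⁴ - 2n³ - n + 5.
The leading coefficient is -2.

-2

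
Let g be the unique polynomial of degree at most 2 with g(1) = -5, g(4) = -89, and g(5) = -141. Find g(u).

g(u) = -6u^2 + 2u - 1

Write g(u) = au^2 + bu + c. Substituting each data point gives a linear system:
  a + b + c = -5
  16a + 4b + c = -89
  25a + 5b + c = -141
Solving the system yields a = -6, b = 2, c = -1.
So g(u) = -6u² + 2u - 1.
Check: g(1) = -5. ✓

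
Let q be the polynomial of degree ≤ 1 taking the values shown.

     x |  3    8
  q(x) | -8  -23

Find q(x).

Write q(x) = ax + b. Substituting each data point gives a linear system:
  3a + b = -8
  8a + b = -23
Solving the system yields a = -3, b = 1.
So q(x) = -3x + 1.
Check: q(8) = -23. ✓

q(x) = -3x + 1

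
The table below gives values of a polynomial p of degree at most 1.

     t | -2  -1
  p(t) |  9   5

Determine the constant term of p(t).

1

Write p(t) = at + b. Substituting each data point gives a linear system:
  -2a + b = 9
  -a + b = 5
Solving the system yields a = -4, b = 1.
So p(t) = -4t + 1.
The constant term is 1.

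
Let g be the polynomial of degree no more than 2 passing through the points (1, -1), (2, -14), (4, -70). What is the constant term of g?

2

Write g(t) = at^2 + bt + c. Substituting each data point gives a linear system:
  a + b + c = -1
  4a + 2b + c = -14
  16a + 4b + c = -70
Solving the system yields a = -5, b = 2, c = 2.
So g(t) = -5t² + 2t + 2.
The constant term is 2.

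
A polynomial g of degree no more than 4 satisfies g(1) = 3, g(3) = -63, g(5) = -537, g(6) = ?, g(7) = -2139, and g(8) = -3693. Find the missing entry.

The 5 known points determine the degree-4 polynomial uniquely.
Write g(t) = at^4 + bt^3 + ct^2 + dt + e. Substituting each data point gives a linear system:
  a + b + c + d + e = 3
  81a + 27b + 9c + 3d + e = -63
  625a + 125b + 25c + 5d + e = -537
  2401a + 343b + 49c + 7d + e = -2139
  4096a + 512b + 64c + 8d + e = -3693
Solving the system yields a = -1, b = 1, c = -2, d = 2, e = 3.
So g(t) = -t⁴ + t³ - 2t² + 2t + 3.
Then g(6) = -1137.

-1137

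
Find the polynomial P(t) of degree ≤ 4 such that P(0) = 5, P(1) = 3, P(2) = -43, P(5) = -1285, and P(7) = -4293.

Using the Lagrange interpolation formula with nodes 0, 1, 2, 5, 7:
  L_0(t) = (t - 1)(t - 2)(t - 5)(t - 7) / 70
  L_1(t) = t(t - 2)(t - 5)(t - 7) / -24
  L_2(t) = t(t - 1)(t - 5)(t - 7) / 30
  L_3(t) = t(t - 1)(t - 2)(t - 7) / -120
  L_4(t) = t(t - 1)(t - 2)(t - 5) / 420
Then P(t) = 5·L_0(t) + 3·L_1(t) - 43·L_2(t) - 1285·L_3(t) - 4293·L_4(t).
Expanding and collecting terms gives P(t) = -t⁴ - 6t³ + 3t² + 2t + 5.
Check: P(7) = -4293. ✓

P(t) = -t^4 - 6t^3 + 3t^2 + 2t + 5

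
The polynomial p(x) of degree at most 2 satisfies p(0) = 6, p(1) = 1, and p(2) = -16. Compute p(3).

-45

Write p(x) = ax^2 + bx + c. Substituting each data point gives a linear system:
  c = 6
  a + b + c = 1
  4a + 2b + c = -16
Solving the system yields a = -6, b = 1, c = 6.
So p(x) = -6x^2 + x + 6.
Then p(3) = -45.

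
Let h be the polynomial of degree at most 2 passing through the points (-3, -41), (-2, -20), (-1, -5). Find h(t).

h(t) = -3t^2 + 6t + 4

Write h(t) = at^2 + bt + c. Substituting each data point gives a linear system:
  9a - 3b + c = -41
  4a - 2b + c = -20
  a - b + c = -5
Solving the system yields a = -3, b = 6, c = 4.
So h(t) = -3t^2 + 6t + 4.
Check: h(-2) = -20. ✓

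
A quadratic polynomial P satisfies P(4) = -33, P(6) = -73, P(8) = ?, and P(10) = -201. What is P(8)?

The 3 known points determine the degree-2 polynomial uniquely.
Write P(s) = as^2 + bs + c. Substituting each data point gives a linear system:
  16a + 4b + c = -33
  36a + 6b + c = -73
  100a + 10b + c = -201
Solving the system yields a = -2, b = 0, c = -1.
So P(s) = -2s^2 - 1.
Then P(8) = -129.

-129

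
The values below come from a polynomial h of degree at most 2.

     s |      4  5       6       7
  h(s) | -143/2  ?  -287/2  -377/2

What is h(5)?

On equispaced nodes a degree-2 polynomial has vanishing third forward difference, so
  - h(4) + 3·h(5) - 3·h(6) + h(7) = 0.
Substituting the known values and solving for h(5):
  3·h(5) = -627/2
  h(5) = -209/2.

-209/2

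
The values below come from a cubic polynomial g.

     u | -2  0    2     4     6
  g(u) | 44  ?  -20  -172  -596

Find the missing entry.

4

The 4 known points determine the degree-3 polynomial uniquely.
Write g(u) = au^3 + bu^2 + cu + d. Substituting each data point gives a linear system:
  -8a + 4b - 2c + d = 44
  8a + 4b + 2c + d = -20
  64a + 16b + 4c + d = -172
  216a + 36b + 6c + d = -596
Solving the system yields a = -3, b = 2, c = -4, d = 4.
So g(u) = -3u^3 + 2u^2 - 4u + 4.
Then g(0) = 4.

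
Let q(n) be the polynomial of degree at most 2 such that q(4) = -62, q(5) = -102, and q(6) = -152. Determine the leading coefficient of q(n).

Write q(n) = an^2 + bn + c. Substituting each data point gives a linear system:
  16a + 4b + c = -62
  25a + 5b + c = -102
  36a + 6b + c = -152
Solving the system yields a = -5, b = 5, c = -2.
So q(n) = -5n^2 + 5n - 2.
The leading coefficient is -5.

-5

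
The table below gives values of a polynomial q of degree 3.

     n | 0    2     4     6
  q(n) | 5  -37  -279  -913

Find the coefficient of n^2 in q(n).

Write q(n) = an^3 + bn^2 + cn + d. Substituting each data point gives a linear system:
  d = 5
  8a + 4b + 2c + d = -37
  64a + 16b + 4c + d = -279
  216a + 36b + 6c + d = -913
Solving the system yields a = -4, b = -1, c = -3, d = 5.
So q(n) = -4n^3 - n^2 - 3n + 5.
The coefficient of n^2 is -1.

-1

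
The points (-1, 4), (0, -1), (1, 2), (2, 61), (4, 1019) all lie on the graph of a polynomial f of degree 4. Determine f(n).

f(n) = 4n^4 - n - 1

Using the Lagrange interpolation formula with nodes -1, 0, 1, 2, 4:
  L_0(n) = n(n - 1)(n - 2)(n - 4) / 30
  L_1(n) = (n + 1)(n - 1)(n - 2)(n - 4) / -8
  L_2(n) = (n + 1)n(n - 2)(n - 4) / 6
  L_3(n) = (n + 1)n(n - 1)(n - 4) / -12
  L_4(n) = (n + 1)n(n - 1)(n - 2) / 120
Then f(n) = 4·L_0(n) - 1·L_1(n) + 2·L_2(n) + 61·L_3(n) + 1019·L_4(n).
Expanding and collecting terms gives f(n) = 4n^4 - n - 1.
Check: f(4) = 1019. ✓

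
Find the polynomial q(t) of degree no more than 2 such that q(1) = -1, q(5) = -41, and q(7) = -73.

q(t) = -t^2 - 4t + 4

Using the Lagrange interpolation formula with nodes 1, 5, 7:
  L_0(t) = (t - 5)(t - 7) / 24
  L_1(t) = (t - 1)(t - 7) / -8
  L_2(t) = (t - 1)(t - 5) / 12
Then q(t) = -1·L_0(t) - 41·L_1(t) - 73·L_2(t).
Expanding and collecting terms gives q(t) = -t^2 - 4t + 4.
Check: q(1) = -1. ✓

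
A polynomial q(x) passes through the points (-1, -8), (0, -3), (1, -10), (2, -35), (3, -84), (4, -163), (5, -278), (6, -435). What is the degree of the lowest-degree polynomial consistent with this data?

Forward differences of the values at x = -1, 0, 1, 2, 3, 4, 5, 6:
  q  : -8  -3  -10  -35  -84  -163  -278  -435
  Δ  : 5  -7  -25  -49  -79  -115  -157
  Δ^2: -12  -18  -24  -30  -36  -42
  Δ^3: -6  -6  -6  -6  -6
  Δ^4: 0  0  0  0
  Δ^5: 0  0  0
  Δ^6: 0  0
  Δ^7: 0
The third differences are constant (-6) and nonzero, while all higher differences vanish, so the minimal degree is 3.

3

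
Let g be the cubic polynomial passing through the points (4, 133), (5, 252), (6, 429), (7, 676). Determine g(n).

Using the Lagrange interpolation formula with nodes 4, 5, 6, 7:
  L_0(n) = (n - 5)(n - 6)(n - 7) / -6
  L_1(n) = (n - 4)(n - 6)(n - 7) / 2
  L_2(n) = (n - 4)(n - 5)(n - 7) / -2
  L_3(n) = (n - 4)(n - 5)(n - 6) / 6
Then g(n) = 133·L_0(n) + 252·L_1(n) + 429·L_2(n) + 676·L_3(n).
Expanding and collecting terms gives g(n) = 2n^3 - n^2 + 6n - 3.
Check: g(7) = 676. ✓

g(n) = 2n^3 - n^2 + 6n - 3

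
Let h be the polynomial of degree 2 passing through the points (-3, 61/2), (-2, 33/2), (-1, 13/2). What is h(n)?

h(n) = 2n^2 - 4n + 1/2

Using the Lagrange interpolation formula with nodes -3, -2, -1:
  L_0(n) = (n + 2)(n + 1) / 2
  L_1(n) = (n + 3)(n + 1) / -1
  L_2(n) = (n + 3)(n + 2) / 2
Then h(n) = 61/2·L_0(n) + 33/2·L_1(n) + 13/2·L_2(n).
Expanding and collecting terms gives h(n) = 2n^2 - 4n + 1/2.
Check: h(-1) = 13/2. ✓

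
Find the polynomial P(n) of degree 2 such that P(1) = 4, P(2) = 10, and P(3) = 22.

P(n) = 3n^2 - 3n + 4

Write P(n) = an^2 + bn + c. Substituting each data point gives a linear system:
  a + b + c = 4
  4a + 2b + c = 10
  9a + 3b + c = 22
Solving the system yields a = 3, b = -3, c = 4.
So P(n) = 3n^2 - 3n + 4.
Check: P(2) = 10. ✓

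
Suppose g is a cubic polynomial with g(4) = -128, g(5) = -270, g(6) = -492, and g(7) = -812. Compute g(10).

-2540

Write g(s) = as^3 + bs^2 + cs + d. Substituting each data point gives a linear system:
  64a + 16b + 4c + d = -128
  125a + 25b + 5c + d = -270
  216a + 36b + 6c + d = -492
  343a + 49b + 7c + d = -812
Solving the system yields a = -3, b = 5, c = -4, d = 0.
So g(s) = -3s^3 + 5s^2 - 4s.
Then g(10) = -2540.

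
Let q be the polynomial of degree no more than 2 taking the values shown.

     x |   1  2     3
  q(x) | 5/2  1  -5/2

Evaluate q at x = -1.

-1/2

Forward differences of the values at x = 1, 2, 3:
  q  : 5/2  1  -5/2
  Δ  : -3/2  -7/2
  Δ^2: -2
The second differences are constant, confirming degree 2.
Interpolating (Newton forward form) and evaluating at x = -1 gives q(-1) = -1/2.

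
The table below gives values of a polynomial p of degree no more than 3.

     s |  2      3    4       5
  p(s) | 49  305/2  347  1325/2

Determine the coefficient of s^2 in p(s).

Write p(s) = as^3 + bs^2 + cs + d. Substituting each data point gives a linear system:
  8a + 4b + 2c + d = 49
  27a + 9b + 3c + d = 305/2
  64a + 16b + 4c + d = 347
  125a + 25b + 5c + d = 1325/2
Solving the system yields a = 5, b = 1/2, c = 6, d = -5.
So p(s) = 5s^3 + (1/2)s^2 + 6s - 5.
The coefficient of s^2 is 1/2.

1/2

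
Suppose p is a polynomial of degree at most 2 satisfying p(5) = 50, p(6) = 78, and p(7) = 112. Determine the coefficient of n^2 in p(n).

Write p(n) = an^2 + bn + c. Substituting each data point gives a linear system:
  25a + 5b + c = 50
  36a + 6b + c = 78
  49a + 7b + c = 112
Solving the system yields a = 3, b = -5, c = 0.
So p(n) = 3n^2 - 5n.
The leading coefficient is 3.

3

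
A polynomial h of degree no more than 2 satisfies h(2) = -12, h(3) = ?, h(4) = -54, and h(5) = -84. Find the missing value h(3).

On equispaced nodes a degree-2 polynomial has vanishing third forward difference, so
  - h(2) + 3·h(3) - 3·h(4) + h(5) = 0.
Substituting the known values and solving for h(3):
  3·h(3) = -90
  h(3) = -30.

-30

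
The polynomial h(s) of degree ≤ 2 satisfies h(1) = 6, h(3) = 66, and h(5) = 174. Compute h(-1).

Using the Lagrange interpolation formula with nodes 1, 3, 5:
  L_0(s) = (s - 3)(s - 5) / 8
  L_1(s) = (s - 1)(s - 5) / -4
  L_2(s) = (s - 1)(s - 3) / 8
Then h(s) = 6·L_0(s) + 66·L_1(s) + 174·L_2(s).
Expanding and collecting terms gives h(s) = 6s^2 + 6s - 6.
Evaluating at s = -1: h(-1) = -6.

-6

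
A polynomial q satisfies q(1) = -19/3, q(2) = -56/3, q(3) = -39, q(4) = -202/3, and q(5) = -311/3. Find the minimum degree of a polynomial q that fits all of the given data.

2

Forward differences of the values at x = 1, 2, 3, 4, 5:
  q  : -19/3  -56/3  -39  -202/3  -311/3
  Δ  : -37/3  -61/3  -85/3  -109/3
  Δ^2: -8  -8  -8
  Δ^3: 0  0
  Δ^4: 0
The second differences are constant (-8) and nonzero, while all higher differences vanish, so the minimal degree is 2.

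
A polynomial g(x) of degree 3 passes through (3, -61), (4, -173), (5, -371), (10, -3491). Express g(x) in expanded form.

g(x) = -4x^3 + 5x^2 + x - 1

Write g(x) = ax^3 + bx^2 + cx + d. Substituting each data point gives a linear system:
  27a + 9b + 3c + d = -61
  64a + 16b + 4c + d = -173
  125a + 25b + 5c + d = -371
  1000a + 100b + 10c + d = -3491
Solving the system yields a = -4, b = 5, c = 1, d = -1.
So g(x) = -4x^3 + 5x^2 + x - 1.
Check: g(4) = -173. ✓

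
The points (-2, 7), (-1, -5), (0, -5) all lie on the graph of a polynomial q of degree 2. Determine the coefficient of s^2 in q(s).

6

Write q(s) = as^2 + bs + c. Substituting each data point gives a linear system:
  4a - 2b + c = 7
  a - b + c = -5
  c = -5
Solving the system yields a = 6, b = 6, c = -5.
So q(s) = 6s² + 6s - 5.
The leading coefficient is 6.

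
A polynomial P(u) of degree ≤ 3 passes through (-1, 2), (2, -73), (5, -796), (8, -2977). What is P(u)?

P(u) = -5u^3 - 6u^2 - 4u - 1

Using the Lagrange interpolation formula with nodes -1, 2, 5, 8:
  L_0(u) = (u - 2)(u - 5)(u - 8) / -162
  L_1(u) = (u + 1)(u - 5)(u - 8) / 54
  L_2(u) = (u + 1)(u - 2)(u - 8) / -54
  L_3(u) = (u + 1)(u - 2)(u - 5) / 162
Then P(u) = 2·L_0(u) - 73·L_1(u) - 796·L_2(u) - 2977·L_3(u).
Expanding and collecting terms gives P(u) = -5u³ - 6u² - 4u - 1.
Check: P(8) = -2977. ✓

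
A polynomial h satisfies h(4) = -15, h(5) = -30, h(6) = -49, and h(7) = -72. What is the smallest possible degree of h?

2

Forward differences of the values at t = 4, 5, 6, 7:
  h  : -15  -30  -49  -72
  Δ  : -15  -19  -23
  Δ^2: -4  -4
  Δ^3: 0
The second differences are constant (-4) and nonzero, while all higher differences vanish, so the minimal degree is 2.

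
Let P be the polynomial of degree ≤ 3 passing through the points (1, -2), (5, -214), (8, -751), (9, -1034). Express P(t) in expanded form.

P(t) = -t^3 - 4t^2 + 2t + 1

Using the Lagrange interpolation formula with nodes 1, 5, 8, 9:
  L_0(t) = (t - 5)(t - 8)(t - 9) / -224
  L_1(t) = (t - 1)(t - 8)(t - 9) / 48
  L_2(t) = (t - 1)(t - 5)(t - 9) / -21
  L_3(t) = (t - 1)(t - 5)(t - 8) / 32
Then P(t) = -2·L_0(t) - 214·L_1(t) - 751·L_2(t) - 1034·L_3(t).
Expanding and collecting terms gives P(t) = -t^3 - 4t^2 + 2t + 1.
Check: P(5) = -214. ✓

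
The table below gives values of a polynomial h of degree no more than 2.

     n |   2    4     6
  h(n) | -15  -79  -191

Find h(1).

-1

Forward differences of the values at n = 2, 4, 6:
  h  : -15  -79  -191
  Δ  : -64  -112
  Δ^2: -48
The second differences are constant, confirming degree 2.
Interpolating (Newton forward form) and evaluating at n = 1 gives h(1) = -1.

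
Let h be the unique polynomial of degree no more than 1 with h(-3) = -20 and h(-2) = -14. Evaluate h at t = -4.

-26

Using the Lagrange interpolation formula with nodes -3, -2:
  L_0(t) = (t + 2) / -1
  L_1(t) = (t + 3) / 1
Then h(t) = -20·L_0(t) - 14·L_1(t).
Expanding and collecting terms gives h(t) = 6t - 2.
Evaluating at t = -4: h(-4) = -26.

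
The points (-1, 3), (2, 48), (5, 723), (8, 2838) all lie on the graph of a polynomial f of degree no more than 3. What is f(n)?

Using the Lagrange interpolation formula with nodes -1, 2, 5, 8:
  L_0(n) = (n - 2)(n - 5)(n - 8) / -162
  L_1(n) = (n + 1)(n - 5)(n - 8) / 54
  L_2(n) = (n + 1)(n - 2)(n - 8) / -54
  L_3(n) = (n + 1)(n - 2)(n - 5) / 162
Then f(n) = 3·L_0(n) + 48·L_1(n) + 723·L_2(n) + 2838·L_3(n).
Expanding and collecting terms gives f(n) = 5n³ + 5n² - 5n - 2.
Check: f(5) = 723. ✓

f(n) = 5n^3 + 5n^2 - 5n - 2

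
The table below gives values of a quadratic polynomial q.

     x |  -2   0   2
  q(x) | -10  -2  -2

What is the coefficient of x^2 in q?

-1

Write q(x) = ax^2 + bx + c. Substituting each data point gives a linear system:
  4a - 2b + c = -10
  c = -2
  4a + 2b + c = -2
Solving the system yields a = -1, b = 2, c = -2.
So q(x) = -x^2 + 2x - 2.
The leading coefficient is -1.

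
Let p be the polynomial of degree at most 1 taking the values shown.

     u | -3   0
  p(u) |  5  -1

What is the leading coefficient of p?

Write p(u) = au + b. Substituting each data point gives a linear system:
  -3a + b = 5
  b = -1
Solving the system yields a = -2, b = -1.
So p(u) = -2u - 1.
The leading coefficient is -2.

-2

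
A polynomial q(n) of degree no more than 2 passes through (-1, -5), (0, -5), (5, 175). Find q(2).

Write q(n) = an^2 + bn + c. Substituting each data point gives a linear system:
  a - b + c = -5
  c = -5
  25a + 5b + c = 175
Solving the system yields a = 6, b = 6, c = -5.
So q(n) = 6n² + 6n - 5.
Then q(2) = 31.

31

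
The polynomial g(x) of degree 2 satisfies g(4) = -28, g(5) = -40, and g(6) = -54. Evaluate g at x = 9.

-108

Forward differences of the values at x = 4, 5, 6:
  g  : -28  -40  -54
  Δ  : -12  -14
  Δ^2: -2
The second differences are constant, confirming degree 2.
Interpolating (Newton forward form) and evaluating at x = 9 gives g(9) = -108.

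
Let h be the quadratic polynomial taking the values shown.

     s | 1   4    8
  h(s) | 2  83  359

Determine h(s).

h(s) = 6s^2 - 3s - 1

Write h(s) = as^2 + bs + c. Substituting each data point gives a linear system:
  a + b + c = 2
  16a + 4b + c = 83
  64a + 8b + c = 359
Solving the system yields a = 6, b = -3, c = -1.
So h(s) = 6s^2 - 3s - 1.
Check: h(1) = 2. ✓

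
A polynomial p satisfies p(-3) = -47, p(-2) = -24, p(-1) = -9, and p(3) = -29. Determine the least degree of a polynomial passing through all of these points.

2

Divided differences on the nodes -3, -2, -1, 3:
  order 0: -47  -24  -9  -29
  order 1: 23  15  -5
  order 2: -4  -4
  order 3: 0
The order-2 divided differences are all -4 (nonzero) and every higher order vanishes, so the data lies on a polynomial of degree exactly 2.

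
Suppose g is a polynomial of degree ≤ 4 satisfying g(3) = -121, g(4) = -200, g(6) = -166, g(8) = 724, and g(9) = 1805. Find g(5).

Write g(x) = ax^4 + bx^3 + cx^2 + dx + e. Substituting each data point gives a linear system:
  81a + 27b + 9c + 3d + e = -121
  256a + 64b + 16c + 4d + e = -200
  1296a + 216b + 36c + 6d + e = -166
  4096a + 512b + 64c + 8d + e = 724
  6561a + 729b + 81c + 9d + e = 1805
Solving the system yields a = 1, b = -6, c = -5, d = 3, e = -4.
So g(x) = x^4 - 6x^3 - 5x^2 + 3x - 4.
Then g(5) = -239.

-239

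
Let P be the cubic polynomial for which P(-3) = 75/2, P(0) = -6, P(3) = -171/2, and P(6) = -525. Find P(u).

P(u) = -2u^3 - 2u^2 - (5/2)u - 6

Write P(u) = au^3 + bu^2 + cu + d. Substituting each data point gives a linear system:
  -27a + 9b - 3c + d = 75/2
  d = -6
  27a + 9b + 3c + d = -171/2
  216a + 36b + 6c + d = -525
Solving the system yields a = -2, b = -2, c = -5/2, d = -6.
So P(u) = -2u³ - 2u² - (5/2)u - 6.
Check: P(3) = -171/2. ✓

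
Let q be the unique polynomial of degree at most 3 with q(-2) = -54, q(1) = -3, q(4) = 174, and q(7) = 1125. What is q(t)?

Write q(t) = at^3 + bt^2 + ct + d. Substituting each data point gives a linear system:
  -8a + 4b - 2c + d = -54
  a + b + c + d = -3
  64a + 16b + 4c + d = 174
  343a + 49b + 7c + d = 1125
Solving the system yields a = 4, b = -5, c = 0, d = -2.
So q(t) = 4t^3 - 5t^2 - 2.
Check: q(1) = -3. ✓

q(t) = 4t^3 - 5t^2 - 2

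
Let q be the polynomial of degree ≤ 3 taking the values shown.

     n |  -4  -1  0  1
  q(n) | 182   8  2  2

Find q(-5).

Write q(n) = an^3 + bn^2 + cn + d. Substituting each data point gives a linear system:
  -64a + 16b - 4c + d = 182
  -a + b - c + d = 8
  d = 2
  a + b + c + d = 2
Solving the system yields a = -2, b = 3, c = -1, d = 2.
So q(n) = -2n^3 + 3n^2 - n + 2.
Then q(-5) = 332.

332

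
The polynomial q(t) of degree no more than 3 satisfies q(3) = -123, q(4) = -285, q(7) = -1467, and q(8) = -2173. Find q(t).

Using the Lagrange interpolation formula with nodes 3, 4, 7, 8:
  L_0(t) = (t - 4)(t - 7)(t - 8) / -20
  L_1(t) = (t - 3)(t - 7)(t - 8) / 12
  L_2(t) = (t - 3)(t - 4)(t - 8) / -12
  L_3(t) = (t - 3)(t - 4)(t - 7) / 20
Then q(t) = -123·L_0(t) - 285·L_1(t) - 1467·L_2(t) - 2173·L_3(t).
Expanding and collecting terms gives q(t) = -4t^3 - 2t^2 + 3.
Check: q(7) = -1467. ✓

q(t) = -4t^3 - 2t^2 + 3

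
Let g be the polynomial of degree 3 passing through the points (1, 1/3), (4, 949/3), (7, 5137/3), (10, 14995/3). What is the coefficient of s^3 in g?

5

Write g(s) = as^3 + bs^2 + cs + d. Substituting each data point gives a linear system:
  a + b + c + d = 1/3
  64a + 16b + 4c + d = 949/3
  343a + 49b + 7c + d = 5137/3
  1000a + 100b + 10c + d = 14995/3
Solving the system yields a = 5, b = 0, c = 1/3, d = -5.
So g(s) = 5s^3 + (1/3)s - 5.
The leading coefficient is 5.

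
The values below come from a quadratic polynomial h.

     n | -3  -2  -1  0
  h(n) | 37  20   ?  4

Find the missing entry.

9

On equispaced nodes a degree-2 polynomial has vanishing third forward difference, so
  - h(-3) + 3·h(-2) - 3·h(-1) + h(0) = 0.
Substituting the known values and solving for h(-1):
  -3·h(-1) = -27
  h(-1) = 9.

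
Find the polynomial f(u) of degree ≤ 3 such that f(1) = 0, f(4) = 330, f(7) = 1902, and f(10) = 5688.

f(u) = 6u^3 - 3u^2 - u - 2

Using the Lagrange interpolation formula with nodes 1, 4, 7, 10:
  L_0(u) = (u - 4)(u - 7)(u - 10) / -162
  L_1(u) = (u - 1)(u - 7)(u - 10) / 54
  L_2(u) = (u - 1)(u - 4)(u - 10) / -54
  L_3(u) = (u - 1)(u - 4)(u - 7) / 162
Then f(u) = 0·L_0(u) + 330·L_1(u) + 1902·L_2(u) + 5688·L_3(u).
Expanding and collecting terms gives f(u) = 6u^3 - 3u^2 - u - 2.
Check: f(10) = 5688. ✓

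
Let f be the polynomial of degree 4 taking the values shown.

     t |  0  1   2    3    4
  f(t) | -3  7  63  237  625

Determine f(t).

Using the Lagrange interpolation formula with nodes 0, 1, 2, 3, 4:
  L_0(t) = (t - 1)(t - 2)(t - 3)(t - 4) / 24
  L_1(t) = t(t - 2)(t - 3)(t - 4) / -6
  L_2(t) = t(t - 1)(t - 3)(t - 4) / 4
  L_3(t) = t(t - 1)(t - 2)(t - 4) / -6
  L_4(t) = t(t - 1)(t - 2)(t - 3) / 24
Then f(t) = -3·L_0(t) + 7·L_1(t) + 63·L_2(t) + 237·L_3(t) + 625·L_4(t).
Expanding and collecting terms gives f(t) = t^4 + 6t^3 - 2t^2 + 5t - 3.
Check: f(3) = 237. ✓

f(t) = t^4 + 6t^3 - 2t^2 + 5t - 3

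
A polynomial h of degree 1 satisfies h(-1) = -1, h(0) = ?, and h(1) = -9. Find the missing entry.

-5

On equispaced nodes a degree-1 polynomial has vanishing second forward difference, so
  h(-1) - 2·h(0) + h(1) = 0.
Substituting the known values and solving for h(0):
  -2·h(0) = 10
  h(0) = -5.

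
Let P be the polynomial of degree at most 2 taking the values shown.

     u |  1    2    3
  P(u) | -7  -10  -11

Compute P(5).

Write P(u) = au^2 + bu + c. Substituting each data point gives a linear system:
  a + b + c = -7
  4a + 2b + c = -10
  9a + 3b + c = -11
Solving the system yields a = 1, b = -6, c = -2.
So P(u) = u² - 6u - 2.
Then P(5) = -7.

-7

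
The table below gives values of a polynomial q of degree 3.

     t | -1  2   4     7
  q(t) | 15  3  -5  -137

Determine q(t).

q(t) = -t^3 + 5t^2 - 6t + 3

Write q(t) = at^3 + bt^2 + ct + d. Substituting each data point gives a linear system:
  -a + b - c + d = 15
  8a + 4b + 2c + d = 3
  64a + 16b + 4c + d = -5
  343a + 49b + 7c + d = -137
Solving the system yields a = -1, b = 5, c = -6, d = 3.
So q(t) = -t³ + 5t² - 6t + 3.
Check: q(7) = -137. ✓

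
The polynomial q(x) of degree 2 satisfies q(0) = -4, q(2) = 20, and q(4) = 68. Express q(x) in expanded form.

q(x) = 3x^2 + 6x - 4

Using the Lagrange interpolation formula with nodes 0, 2, 4:
  L_0(x) = (x - 2)(x - 4) / 8
  L_1(x) = x(x - 4) / -4
  L_2(x) = x(x - 2) / 8
Then q(x) = -4·L_0(x) + 20·L_1(x) + 68·L_2(x).
Expanding and collecting terms gives q(x) = 3x² + 6x - 4.
Check: q(4) = 68. ✓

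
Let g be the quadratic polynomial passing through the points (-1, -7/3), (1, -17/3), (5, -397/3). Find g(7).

Write g(t) = at^2 + bt + c. Substituting each data point gives a linear system:
  a - b + c = -7/3
  a + b + c = -17/3
  25a + 5b + c = -397/3
Solving the system yields a = -5, b = -5/3, c = 1.
So g(t) = -5t^2 - (5/3)t + 1.
Then g(7) = -767/3.

-767/3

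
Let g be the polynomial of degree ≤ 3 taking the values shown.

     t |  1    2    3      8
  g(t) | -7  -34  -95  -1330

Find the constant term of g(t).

Write g(t) = at^3 + bt^2 + ct + d. Substituting each data point gives a linear system:
  a + b + c + d = -7
  8a + 4b + 2c + d = -34
  27a + 9b + 3c + d = -95
  512a + 64b + 8c + d = -1330
Solving the system yields a = -2, b = -5, c = 2, d = -2.
So g(t) = -2t^3 - 5t^2 + 2t - 2.
The constant term is -2.

-2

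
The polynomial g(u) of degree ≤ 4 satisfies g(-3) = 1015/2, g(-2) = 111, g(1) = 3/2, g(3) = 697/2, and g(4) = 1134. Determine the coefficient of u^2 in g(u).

Write g(u) = au^4 + bu^3 + cu^2 + du + e. Substituting each data point gives a linear system:
  81a - 27b + 9c - 3d + e = 1015/2
  16a - 8b + 4c - 2d + e = 111
  a + b + c + d + e = 3/2
  81a + 27b + 9c + 3d + e = 697/2
  256a + 64b + 16c + 4d + e = 1134
Solving the system yields a = 5, b = -3, c = 3, d = 1/2, e = -4.
So g(u) = 5u^4 - 3u^3 + 3u^2 + (1/2)u - 4.
The coefficient of u^2 is 3.

3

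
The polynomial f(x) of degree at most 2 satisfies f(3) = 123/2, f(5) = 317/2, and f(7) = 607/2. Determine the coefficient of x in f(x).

Write f(x) = ax^2 + bx + c. Substituting each data point gives a linear system:
  9a + 3b + c = 123/2
  25a + 5b + c = 317/2
  49a + 7b + c = 607/2
Solving the system yields a = 6, b = 1/2, c = 6.
So f(x) = 6x^2 + (1/2)x + 6.
The coefficient of x is 1/2.

1/2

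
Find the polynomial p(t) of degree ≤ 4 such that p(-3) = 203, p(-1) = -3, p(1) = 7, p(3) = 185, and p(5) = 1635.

Using the Lagrange interpolation formula with nodes -3, -1, 1, 3, 5:
  L_0(t) = (t + 1)(t - 1)(t - 3)(t - 5) / 384
  L_1(t) = (t + 3)(t - 1)(t - 3)(t - 5) / -96
  L_2(t) = (t + 3)(t + 1)(t - 3)(t - 5) / 64
  L_3(t) = (t + 3)(t + 1)(t - 1)(t - 5) / -96
  L_4(t) = (t + 3)(t + 1)(t - 1)(t - 3) / 384
Then p(t) = 203·L_0(t) - 3·L_1(t) + 7·L_2(t) + 185·L_3(t) + 1635·L_4(t).
Expanding and collecting terms gives p(t) = 3t⁴ - t³ - 6t² + 6t + 5.
Check: p(-3) = 203. ✓

p(t) = 3t^4 - t^3 - 6t^2 + 6t + 5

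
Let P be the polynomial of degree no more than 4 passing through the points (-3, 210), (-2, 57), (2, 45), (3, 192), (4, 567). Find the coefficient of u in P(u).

-3

Write P(u) = au^4 + bu^3 + cu^2 + du + e. Substituting each data point gives a linear system:
  81a - 27b + 9c - 3d + e = 210
  16a - 8b + 4c - 2d + e = 57
  16a + 8b + 4c + 2d + e = 45
  81a + 27b + 9c + 3d + e = 192
  256a + 64b + 16c + 4d + e = 567
Solving the system yields a = 2, b = 0, c = 4, d = -3, e = 3.
So P(u) = 2u^4 + 4u^2 - 3u + 3.
The coefficient of u is -3.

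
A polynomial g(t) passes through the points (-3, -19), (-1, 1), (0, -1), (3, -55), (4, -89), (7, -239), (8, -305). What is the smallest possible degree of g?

2

Divided differences on the nodes -3, -1, 0, 3, 4, 7, 8:
  order 0: -19  1  -1  -55  -89  -239  -305
  order 1: 10  -2  -18  -34  -50  -66
  order 2: -4  -4  -4  -4  -4
  order 3: 0  0  0  0
  order 4: 0  0  0
  order 5: 0  0
  order 6: 0
The order-2 divided differences are all -4 (nonzero) and every higher order vanishes, so the data lies on a polynomial of degree exactly 2.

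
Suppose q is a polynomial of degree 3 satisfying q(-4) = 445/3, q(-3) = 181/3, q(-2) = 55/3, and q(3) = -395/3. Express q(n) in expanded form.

Write q(n) = an^3 + bn^2 + cn + d. Substituting each data point gives a linear system:
  -64a + 16b - 4c + d = 445/3
  -27a + 9b - 3c + d = 181/3
  -8a + 4b - 2c + d = 55/3
  27a + 9b + 3c + d = -395/3
Solving the system yields a = -3, b = -4, c = -5, d = 1/3.
So q(n) = -3n^3 - 4n^2 - 5n + 1/3.
Check: q(-3) = 181/3. ✓

q(n) = -3n^3 - 4n^2 - 5n + 1/3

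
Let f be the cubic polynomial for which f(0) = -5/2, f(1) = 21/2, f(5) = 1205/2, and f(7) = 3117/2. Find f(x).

Write f(x) = ax^3 + bx^2 + cx + d. Substituting each data point gives a linear system:
  d = -5/2
  a + b + c + d = 21/2
  125a + 25b + 5c + d = 1205/2
  343a + 49b + 7c + d = 3117/2
Solving the system yields a = 4, b = 3, c = 6, d = -5/2.
So f(x) = 4x^3 + 3x^2 + 6x - 5/2.
Check: f(5) = 1205/2. ✓

f(x) = 4x^3 + 3x^2 + 6x - 5/2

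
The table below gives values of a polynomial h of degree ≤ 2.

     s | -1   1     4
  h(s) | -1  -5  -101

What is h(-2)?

-17

Using the Lagrange interpolation formula with nodes -1, 1, 4:
  L_0(s) = (s - 1)(s - 4) / 10
  L_1(s) = (s + 1)(s - 4) / -6
  L_2(s) = (s + 1)(s - 1) / 15
Then h(s) = -1·L_0(s) - 5·L_1(s) - 101·L_2(s).
Expanding and collecting terms gives h(s) = -6s^2 - 2s + 3.
Evaluating at s = -2: h(-2) = -17.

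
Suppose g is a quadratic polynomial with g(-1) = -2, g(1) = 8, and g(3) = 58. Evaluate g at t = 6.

Using the Lagrange interpolation formula with nodes -1, 1, 3:
  L_0(t) = (t - 1)(t - 3) / 8
  L_1(t) = (t + 1)(t - 3) / -4
  L_2(t) = (t + 1)(t - 1) / 8
Then g(t) = -2·L_0(t) + 8·L_1(t) + 58·L_2(t).
Expanding and collecting terms gives g(t) = 5t^2 + 5t - 2.
Evaluating at t = 6: g(6) = 208.

208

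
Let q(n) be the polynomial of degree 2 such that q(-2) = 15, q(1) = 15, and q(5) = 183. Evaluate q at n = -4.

Write q(n) = an^2 + bn + c. Substituting each data point gives a linear system:
  4a - 2b + c = 15
  a + b + c = 15
  25a + 5b + c = 183
Solving the system yields a = 6, b = 6, c = 3.
So q(n) = 6n² + 6n + 3.
Then q(-4) = 75.

75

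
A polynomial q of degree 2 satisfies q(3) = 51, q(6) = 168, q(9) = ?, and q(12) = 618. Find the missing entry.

On equispaced nodes a degree-2 polynomial has vanishing third forward difference, so
  - q(3) + 3·q(6) - 3·q(9) + q(12) = 0.
Substituting the known values and solving for q(9):
  -3·q(9) = -1071
  q(9) = 357.

357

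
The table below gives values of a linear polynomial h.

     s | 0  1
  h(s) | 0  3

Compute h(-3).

-9

Write h(s) = as + b. Substituting each data point gives a linear system:
  b = 0
  a + b = 3
Solving the system yields a = 3, b = 0.
So h(s) = 3s.
Then h(-3) = -9.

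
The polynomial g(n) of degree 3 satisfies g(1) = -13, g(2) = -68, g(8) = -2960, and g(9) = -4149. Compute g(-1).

Using the Lagrange interpolation formula with nodes 1, 2, 8, 9:
  L_0(n) = (n - 2)(n - 8)(n - 9) / -56
  L_1(n) = (n - 1)(n - 8)(n - 9) / 42
  L_2(n) = (n - 1)(n - 2)(n - 9) / -42
  L_3(n) = (n - 1)(n - 2)(n - 8) / 56
Then g(n) = -13·L_0(n) - 68·L_1(n) - 2960·L_2(n) - 4149·L_3(n).
Expanding and collecting terms gives g(n) = -5n^3 - 6n^2 - 2n.
Evaluating at n = -1: g(-1) = 1.

1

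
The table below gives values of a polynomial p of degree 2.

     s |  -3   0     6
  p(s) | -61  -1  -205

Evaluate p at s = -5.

Write p(s) = as^2 + bs + c. Substituting each data point gives a linear system:
  9a - 3b + c = -61
  c = -1
  36a + 6b + c = -205
Solving the system yields a = -6, b = 2, c = -1.
So p(s) = -6s^2 + 2s - 1.
Then p(-5) = -161.

-161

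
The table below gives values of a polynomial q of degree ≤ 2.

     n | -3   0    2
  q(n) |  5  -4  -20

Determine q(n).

q(n) = -n^2 - 6n - 4

Using the Lagrange interpolation formula with nodes -3, 0, 2:
  L_0(n) = n(n - 2) / 15
  L_1(n) = (n + 3)(n - 2) / -6
  L_2(n) = (n + 3)n / 10
Then q(n) = 5·L_0(n) - 4·L_1(n) - 20·L_2(n).
Expanding and collecting terms gives q(n) = -n² - 6n - 4.
Check: q(-3) = 5. ✓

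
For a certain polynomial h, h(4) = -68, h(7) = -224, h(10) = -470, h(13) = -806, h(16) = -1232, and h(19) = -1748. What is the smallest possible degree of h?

2

Forward differences of the values at t = 4, 7, 10, 13, 16, 19:
  h  : -68  -224  -470  -806  -1232  -1748
  Δ  : -156  -246  -336  -426  -516
  Δ^2: -90  -90  -90  -90
  Δ^3: 0  0  0
  Δ^4: 0  0
  Δ^5: 0
The second differences are constant (-90) and nonzero, while all higher differences vanish, so the minimal degree is 2.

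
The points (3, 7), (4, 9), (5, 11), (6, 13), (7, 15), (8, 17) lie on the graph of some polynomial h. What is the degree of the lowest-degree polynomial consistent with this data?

1

Forward differences of the values at t = 3, 4, 5, 6, 7, 8:
  h  : 7  9  11  13  15  17
  Δ  : 2  2  2  2  2
  Δ^2: 0  0  0  0
  Δ^3: 0  0  0
  Δ^4: 0  0
  Δ^5: 0
The first differences are constant (2) and nonzero, while all higher differences vanish, so the minimal degree is 1.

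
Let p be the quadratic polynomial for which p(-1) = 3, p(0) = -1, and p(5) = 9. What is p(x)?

Using the Lagrange interpolation formula with nodes -1, 0, 5:
  L_0(x) = x(x - 5) / 6
  L_1(x) = (x + 1)(x - 5) / -5
  L_2(x) = (x + 1)x / 30
Then p(x) = 3·L_0(x) - 1·L_1(x) + 9·L_2(x).
Expanding and collecting terms gives p(x) = x^2 - 3x - 1.
Check: p(-1) = 3. ✓

p(x) = x^2 - 3x - 1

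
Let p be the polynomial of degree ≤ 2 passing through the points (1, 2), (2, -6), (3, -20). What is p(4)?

-40

Write p(t) = at^2 + bt + c. Substituting each data point gives a linear system:
  a + b + c = 2
  4a + 2b + c = -6
  9a + 3b + c = -20
Solving the system yields a = -3, b = 1, c = 4.
So p(t) = -3t^2 + t + 4.
Then p(4) = -40.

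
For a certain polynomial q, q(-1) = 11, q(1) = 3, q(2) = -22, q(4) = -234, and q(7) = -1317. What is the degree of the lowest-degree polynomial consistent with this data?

3

Divided differences on the nodes -1, 1, 2, 4, 7:
  order 0: 11  3  -22  -234  -1317
  order 1: -4  -25  -106  -361
  order 2: -7  -27  -51
  order 3: -4  -4
  order 4: 0
The order-3 divided differences are all -4 (nonzero) and every higher order vanishes, so the data lies on a polynomial of degree exactly 3.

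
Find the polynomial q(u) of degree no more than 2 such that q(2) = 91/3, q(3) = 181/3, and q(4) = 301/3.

Using the Lagrange interpolation formula with nodes 2, 3, 4:
  L_0(u) = (u - 3)(u - 4) / 2
  L_1(u) = (u - 2)(u - 4) / -1
  L_2(u) = (u - 2)(u - 3) / 2
Then q(u) = 91/3·L_0(u) + 181/3·L_1(u) + 301/3·L_2(u).
Expanding and collecting terms gives q(u) = 5u^2 + 5u + 1/3.
Check: q(3) = 181/3. ✓

q(u) = 5u^2 + 5u + 1/3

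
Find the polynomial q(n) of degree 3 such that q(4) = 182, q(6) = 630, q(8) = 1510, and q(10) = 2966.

q(n) = 3n^3 - 4n + 6

Write q(n) = an^3 + bn^2 + cn + d. Substituting each data point gives a linear system:
  64a + 16b + 4c + d = 182
  216a + 36b + 6c + d = 630
  512a + 64b + 8c + d = 1510
  1000a + 100b + 10c + d = 2966
Solving the system yields a = 3, b = 0, c = -4, d = 6.
So q(n) = 3n^3 - 4n + 6.
Check: q(8) = 1510. ✓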